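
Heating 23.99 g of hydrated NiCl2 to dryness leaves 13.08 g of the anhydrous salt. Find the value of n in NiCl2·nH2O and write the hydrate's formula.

NiCl2·6H2O

Mass of water lost = 23.99 − 13.08 = 10.91 g → 10.91 / 18.02 = 0.6054 mol H2O
Molar mass of NiCl2 = 129.59 g/mol → mol NiCl2 = 13.08 / 129.59 = 0.1009
n = 0.6054 / 0.1009 = 6.00 ≈ 6 → NiCl2·6H2O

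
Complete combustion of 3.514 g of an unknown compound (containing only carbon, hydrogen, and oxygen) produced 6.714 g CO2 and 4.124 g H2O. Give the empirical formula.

C2H6O

mol C = 6.714 / 44.01 = 0.1526; mass C = 0.1526 × 12.01 = 1.832 g
mol H = 2 × (4.124 / 18.02) = 0.4577; mass H = 0.4577 × 1.008 = 0.4614 g
mass O = 3.514 − (2.294) = 1.220 g → mol O = 0.07628
Divide by the smallest (0.07628 mol O): C 2.000, H 6.001, O 1.000
≈ 2:6:1 → C2H6O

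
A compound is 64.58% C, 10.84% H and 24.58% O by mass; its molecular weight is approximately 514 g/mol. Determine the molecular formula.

C28H56O8

Assume 100 g: 64.58 g C, 10.84 g H, 24.58 g O.
Moles — C: 64.58 / 12.01 = 5.377 mol; H: 10.84 / 1.008 = 10.75 mol; O: 24.58 / 16.00 = 1.536 mol
Smallest is O at 1.536 mol; normalising gives C 3.500, H 7.000, O 1.000
Scaling by 2: C 7.00, H 14.00, O 2.00 → C7H14O2
Empirical-formula mass = 130.18 g/mol
n = 514 / 130.18 = 3.95 ≈ 4
Molecular formula = (C7H14O2)×4 = C28H56O8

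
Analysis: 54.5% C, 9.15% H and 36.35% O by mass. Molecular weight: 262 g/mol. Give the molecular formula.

Assume 100 g: 54.5 g C, 9.15 g H, 36.35 g O.
n(C) = 54.5/12.01 = 4.538, n(H) = 9.15/1.008 = 9.077, n(O) = 36.35/16.00 = 2.272
Ratios (÷ 2.272): C 1.997, H 3.996, O 1.000
≈ 2:4:1 → C2H4O
Empirical-formula mass = 44.05 g/mol
n = 262 / 44.05 = 5.95 ≈ 6
Molecular formula = (C2H4O)×6 = C12H24O6

C12H24O6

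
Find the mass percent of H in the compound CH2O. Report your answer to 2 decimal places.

6.71%

Molar mass = 1(12.01) + 2(1.008) + 1(16.00) = 30.026 g/mol
Mass of H per mole = 2 × 1.008 = 2.016 g
% H = 2.016 / 30.026 × 100 = 6.71%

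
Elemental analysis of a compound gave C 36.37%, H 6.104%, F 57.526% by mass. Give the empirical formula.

Assume 100 g: 36.37 g C, 6.104 g H, 57.526 g F.
n(C) = 36.37/12.01 = 3.028, n(H) = 6.104/1.008 = 6.056, n(F) = 57.526/19.00 = 3.028
Ratios (÷ 3.028): C 1.000, H 2.000, F 1.000
→ CH2F

CH2F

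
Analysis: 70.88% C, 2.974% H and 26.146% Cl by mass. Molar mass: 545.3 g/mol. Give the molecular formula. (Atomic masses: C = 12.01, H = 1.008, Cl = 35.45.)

Assume 100 g: 70.88 g C, 2.974 g H, 26.146 g Cl.
C: 70.88 g ÷ 12.01 g/mol = 5.902 mol
H: 2.974 g ÷ 1.008 g/mol = 2.95 mol
Cl: 26.146 g ÷ 35.45 g/mol = 0.7375 mol
Divide by the smallest (0.7375 mol Cl): C 8.002, H 4.000, Cl 1.000
Ratio ≈ 8:4:1, so the empirical formula is C8H4Cl
Empirical-formula mass = 135.56 g/mol
n = 545.3 / 135.56 = 4.02 ≈ 4
Molecular formula = (C8H4Cl)×4 = C32H16Cl4

C32H16Cl4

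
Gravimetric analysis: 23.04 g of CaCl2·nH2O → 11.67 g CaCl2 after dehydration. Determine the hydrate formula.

Mass of water lost = 23.04 − 11.67 = 11.37 g → 11.37 / 18.02 = 0.631 mol H2O
Molar mass of CaCl2 = 110.98 g/mol → mol CaCl2 = 11.67 / 110.98 = 0.1052
n = 0.631 / 0.1052 = 6.00 ≈ 6 → CaCl2·6H2O

CaCl2·6H2O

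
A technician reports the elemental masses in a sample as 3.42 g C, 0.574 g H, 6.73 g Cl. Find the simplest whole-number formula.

Moles — C: 3.42 / 12.01 = 0.2848 mol; H: 0.574 / 1.008 = 0.5694 mol; Cl: 6.73 / 35.45 = 0.1898 mol
Ratios (÷ 0.1898): C 1.500, H 3.000, Cl 1.000
×2: C 3.00, H 6.00, Cl 2.00 → C3H6Cl2

C3H6Cl2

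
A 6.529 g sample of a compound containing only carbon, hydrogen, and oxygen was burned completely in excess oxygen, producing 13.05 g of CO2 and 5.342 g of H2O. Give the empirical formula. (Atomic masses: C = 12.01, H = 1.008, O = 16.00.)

C2H4O

mol C = 13.05 / 44.01 = 0.2965; mass C = 0.2965 × 12.01 = 3.561 g
mol H = 2 × (5.342 / 18.02) = 0.5929; mass H = 0.5929 × 1.008 = 0.5976 g
mass O = 6.529 − (4.159) = 2.370 g → mol O = 0.1481
Ratios (÷ 0.1481): C 2.002, H 4.002, O 1.000
Ratio ≈ 2:4:1, so the empirical formula is C2H4O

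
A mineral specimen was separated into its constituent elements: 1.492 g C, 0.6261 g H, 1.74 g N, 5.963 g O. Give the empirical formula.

Moles — C: 1.492 / 12.01 = 0.1242 mol; H: 0.6261 / 1.008 = 0.6211 mol; N: 1.74 / 14.01 = 0.1242 mol; O: 5.963 / 16.00 = 0.3727 mol
Smallest is N at 0.1242 mol; normalising gives C 1.000, H 5.001, N 1.000, O 3.001
→ CH5NO3

CH5NO3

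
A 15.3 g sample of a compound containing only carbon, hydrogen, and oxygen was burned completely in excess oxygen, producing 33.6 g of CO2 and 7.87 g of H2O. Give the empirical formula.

C7H8O3

mol C = 33.6 / 44.01 = 0.7635; mass C = 0.7635 × 12.01 = 9.169 g
mol H = 2 × (7.87 / 18.02) = 0.8735; mass H = 0.8735 × 1.008 = 0.8805 g
mass O = 15.3 − (10.05) = 5.250 g → mol O = 0.3281
Divide by the smallest (0.3281 mol O): C 2.327, H 2.662, O 1.000
Scaling by 3: C 6.98, H 7.99, O 3.00 → C7H8O3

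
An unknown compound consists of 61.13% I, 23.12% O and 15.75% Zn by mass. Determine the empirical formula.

Assume 100 g: 61.13 g I, 23.12 g O, 15.75 g Zn.
Moles — I: 61.13 / 126.90 = 0.4817 mol; O: 23.12 / 16.00 = 1.445 mol; Zn: 15.75 / 65.38 = 0.2409 mol
Divide by the smallest (0.2409 mol Zn): I 2.000, O 5.998, Zn 1.000
→ I2O6Zn

I2O6Zn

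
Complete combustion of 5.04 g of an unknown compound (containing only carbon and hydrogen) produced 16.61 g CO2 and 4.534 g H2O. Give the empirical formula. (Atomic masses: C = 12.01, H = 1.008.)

C3H4

mol C = 16.61 / 44.01 = 0.3774; mass C = 0.3774 × 12.01 = 4.533 g
mol H = 2 × (4.534 / 18.02) = 0.5032; mass H = 0.5032 × 1.008 = 0.5072 g
Divide by the smallest (0.3774 mol C): C 1.000, H 1.333
Scaling by 3: C 3.00, H 4.00 → C3H4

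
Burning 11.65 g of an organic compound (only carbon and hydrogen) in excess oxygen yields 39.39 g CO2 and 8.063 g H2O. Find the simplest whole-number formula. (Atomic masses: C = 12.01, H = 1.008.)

CH

mol C = 39.39 / 44.01 = 0.8950; mass C = 0.8950 × 12.01 = 10.75 g
mol H = 2 × (8.063 / 18.02) = 0.8949; mass H = 0.8949 × 1.008 = 0.9021 g
Ratios (÷ 0.8949): C 1.000, H 1.000
≈ 1:1 → CH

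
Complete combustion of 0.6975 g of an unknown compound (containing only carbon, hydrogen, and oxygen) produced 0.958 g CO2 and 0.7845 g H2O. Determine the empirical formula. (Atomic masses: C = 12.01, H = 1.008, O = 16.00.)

mol C = 0.958 / 44.01 = 0.02177; mass C = 0.02177 × 12.01 = 0.2614 g
mol H = 2 × (0.7845 / 18.02) = 0.08707; mass H = 0.08707 × 1.008 = 0.08777 g
mass O = 0.6975 − (0.3492) = 0.3483 g → mol O = 0.02177
Smallest is C at 0.02177 mol; normalising gives C 1.000, H 4.000, O 1.000
→ CH4O

CH4O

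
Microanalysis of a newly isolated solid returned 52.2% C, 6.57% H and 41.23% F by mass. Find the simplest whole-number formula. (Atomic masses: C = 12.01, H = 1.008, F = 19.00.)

Assume 100 g: 52.2 g C, 6.57 g H, 41.23 g F.
C: 52.2 g ÷ 12.01 g/mol = 4.346 mol
H: 6.57 g ÷ 1.008 g/mol = 6.518 mol
F: 41.23 g ÷ 19.00 g/mol = 2.17 mol
Divide by the smallest (2.17 mol F): C 2.003, H 3.004, F 1.000
≈ 2:3:1 → C2H3F

C2H3F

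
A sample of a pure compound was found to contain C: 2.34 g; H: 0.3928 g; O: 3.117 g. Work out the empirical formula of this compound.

CH2O

Moles — C: 2.34 / 12.01 = 0.1948 mol; H: 0.3928 / 1.008 = 0.3897 mol; O: 3.117 / 16.00 = 0.1948 mol
Ratios (÷ 0.1948): C 1.000, H 2.000, O 1.000
≈ 1:2:1 → CH2O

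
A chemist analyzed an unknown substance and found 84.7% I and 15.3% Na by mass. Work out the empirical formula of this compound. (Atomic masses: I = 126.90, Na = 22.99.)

Assume 100 g: 84.7 g I, 15.3 g Na.
I: 84.7 g ÷ 126.90 g/mol = 0.6675 mol
Na: 15.3 g ÷ 22.99 g/mol = 0.6655 mol
Smallest is Na at 0.6655 mol; normalising gives I 1.003, Na 1.000
→ INa

INa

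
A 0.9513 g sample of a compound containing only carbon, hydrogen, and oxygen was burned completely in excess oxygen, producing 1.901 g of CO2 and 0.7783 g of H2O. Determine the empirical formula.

mol C = 1.901 / 44.01 = 0.04319; mass C = 0.04319 × 12.01 = 0.5188 g
mol H = 2 × (0.7783 / 18.02) = 0.08638; mass H = 0.08638 × 1.008 = 0.08707 g
mass O = 0.9513 − (0.6058) = 0.3455 g → mol O = 0.02159
Smallest is O at 0.02159 mol; normalising gives C 2.001, H 4.001, O 1.000
Ratio ≈ 2:4:1, so the empirical formula is C2H4O

C2H4O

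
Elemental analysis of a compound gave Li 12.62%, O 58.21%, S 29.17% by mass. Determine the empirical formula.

Assume 100 g: 12.62 g Li, 58.21 g O, 29.17 g S.
Li: 12.62 g ÷ 6.94 g/mol = 1.818 mol
O: 58.21 g ÷ 16.00 g/mol = 3.638 mol
S: 29.17 g ÷ 32.07 g/mol = 0.9096 mol
Ratios (÷ 0.9096): Li 1.999, O 4.000, S 1.000
→ Li2O4S

Li2O4S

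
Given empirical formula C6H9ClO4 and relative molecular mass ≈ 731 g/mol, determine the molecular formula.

C24H36Cl4O16

Empirical-formula mass = 180.58 g/mol
n = 731 / 180.58 = 4.05 ≈ 4
Molecular formula = (C6H9ClO4)4 = C24H36Cl4O16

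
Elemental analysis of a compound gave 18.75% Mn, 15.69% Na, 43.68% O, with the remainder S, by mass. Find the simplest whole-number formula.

Assume 100 g: 18.75 g Mn, 15.69 g Na, 43.68 g O, 21.88 g S.
Moles — Mn: 18.75 / 54.94 = 0.3413 mol; Na: 15.69 / 22.99 = 0.6825 mol; O: 43.68 / 16.00 = 2.73 mol; S: 21.88 / 32.07 = 0.6823 mol
Divide by the smallest (0.3413 mol Mn): Mn 1.000, Na 2.000, O 7.999, S 1.999
→ MnNa2O8S2

MnNa2O8S2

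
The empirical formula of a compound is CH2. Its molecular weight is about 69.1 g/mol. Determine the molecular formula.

Empirical-formula mass = 14.03 g/mol
n = 69.1 / 14.03 = 4.93 ≈ 5
Molecular formula = (CH2)5 = C5H10

C5H10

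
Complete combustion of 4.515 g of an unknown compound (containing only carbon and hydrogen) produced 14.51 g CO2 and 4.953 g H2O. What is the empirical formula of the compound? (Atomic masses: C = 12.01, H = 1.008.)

mol C = 14.51 / 44.01 = 0.3297; mass C = 0.3297 × 12.01 = 3.960 g
mol H = 2 × (4.953 / 18.02) = 0.5497; mass H = 0.5497 × 1.008 = 0.5541 g
Divide by the smallest (0.3297 mol C): C 1.000, H 1.667
Multiply by 3: C 3.00, H 5.00 → C3H5

C3H5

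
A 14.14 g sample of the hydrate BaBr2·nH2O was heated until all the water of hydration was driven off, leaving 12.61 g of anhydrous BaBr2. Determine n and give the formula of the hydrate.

BaBr2·2H2O

Mass of water lost = 14.14 − 12.61 = 1.53 g → 1.53 / 18.02 = 0.08491 mol H2O
Molar mass of BaBr2 = 297.13 g/mol → mol BaBr2 = 12.61 / 297.13 = 0.04244
n = 0.08491 / 0.04244 = 2.00 ≈ 2 → BaBr2·2H2O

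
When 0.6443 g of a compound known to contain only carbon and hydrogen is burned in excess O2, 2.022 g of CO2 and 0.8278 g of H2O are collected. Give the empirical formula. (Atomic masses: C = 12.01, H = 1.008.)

mol C = 2.022 / 44.01 = 0.04594; mass C = 0.04594 × 12.01 = 0.5518 g
mol H = 2 × (0.8278 / 18.02) = 0.09188; mass H = 0.09188 × 1.008 = 0.09261 g
Smallest is C at 0.04594 mol; normalising gives C 1.000, H 2.000
≈ 1:2 → CH2

CH2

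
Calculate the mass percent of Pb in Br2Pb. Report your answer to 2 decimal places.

56.46%

Molar mass = 2(79.90) + 1(207.2) = 367.000 g/mol
Mass of Pb per mole = 1 × 207.2 = 207.200 g
% Pb = 207.200 / 367.000 × 100 = 56.46%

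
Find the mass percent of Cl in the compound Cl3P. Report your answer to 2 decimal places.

77.45%

Molar mass = 3(35.45) + 1(30.97) = 137.320 g/mol
Mass of Cl per mole = 3 × 35.45 = 106.350 g
% Cl = 106.350 / 137.320 × 100 = 77.45%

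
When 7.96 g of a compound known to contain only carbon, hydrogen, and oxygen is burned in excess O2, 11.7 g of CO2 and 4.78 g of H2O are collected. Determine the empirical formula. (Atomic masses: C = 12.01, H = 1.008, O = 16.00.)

CH2O

mol C = 11.7 / 44.01 = 0.2658; mass C = 0.2658 × 12.01 = 3.193 g
mol H = 2 × (4.78 / 18.02) = 0.5305; mass H = 0.5305 × 1.008 = 0.5348 g
mass O = 7.96 − (3.728) = 4.232 g → mol O = 0.2645
Ratios (÷ 0.2645): C 1.005, H 2.006, O 1.000
→ CH2O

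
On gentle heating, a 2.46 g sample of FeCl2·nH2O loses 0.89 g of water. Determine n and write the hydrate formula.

FeCl2·4H2O

Mass of anhydrous FeCl2 = 2.46 − 0.89 = 1.57 g
mol H2O = 0.89 / 18.02 = 0.04939
Molar mass of FeCl2 = 126.75 g/mol → mol FeCl2 = 1.57 / 126.75 = 0.01239
n = 0.04939 / 0.01239 = 3.99 ≈ 4 → FeCl2·4H2O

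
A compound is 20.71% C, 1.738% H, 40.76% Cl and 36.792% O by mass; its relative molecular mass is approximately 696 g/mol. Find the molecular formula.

Assume 100 g: 20.71 g C, 1.738 g H, 40.76 g Cl, 36.792 g O.
n(C) = 20.71/12.01 = 1.724, n(H) = 1.738/1.008 = 1.724, n(Cl) = 40.76/35.45 = 1.15, n(O) = 36.792/16.00 = 2.3
Ratios (÷ 1.15): C 1.500, H 1.500, Cl 1.000, O 2.000
×2: C 3.00, H 3.00, Cl 2.00, O 4.00 → C3H3Cl2O4
Empirical-formula mass = 173.95 g/mol
n = 696 / 173.95 = 4.00 ≈ 4
Molecular formula = (C3H3Cl2O4)×4 = C12H12Cl8O16

C12H12Cl8O16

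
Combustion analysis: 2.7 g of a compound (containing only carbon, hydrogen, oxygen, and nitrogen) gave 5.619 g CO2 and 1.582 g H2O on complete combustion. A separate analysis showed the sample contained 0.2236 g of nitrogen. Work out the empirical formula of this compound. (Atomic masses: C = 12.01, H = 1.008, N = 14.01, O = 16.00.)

mol C = 5.619 / 44.01 = 0.1277; mass C = 0.1277 × 12.01 = 1.533 g
mol H = 2 × (1.582 / 18.02) = 0.1756; mass H = 0.1756 × 1.008 = 0.1770 g
mol N = 0.2236 / 14.01 = 0.01596
mass O = 2.7 − (1.934) = 0.7660 g → mol O = 0.04788
Smallest is N at 0.01596 mol; normalising gives C 8.000, H 11.001, N 1.000, O 3.000
→ C8H11NO3

C8H11NO3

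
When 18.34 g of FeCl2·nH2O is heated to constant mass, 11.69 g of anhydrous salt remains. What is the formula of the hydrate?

Mass of water lost = 18.34 − 11.69 = 6.65 g → 6.65 / 18.02 = 0.369 mol H2O
Molar mass of FeCl2 = 126.75 g/mol → mol FeCl2 = 11.69 / 126.75 = 0.09223
n = 0.369 / 0.09223 = 4.00 ≈ 4 → FeCl2·4H2O

FeCl2·4H2O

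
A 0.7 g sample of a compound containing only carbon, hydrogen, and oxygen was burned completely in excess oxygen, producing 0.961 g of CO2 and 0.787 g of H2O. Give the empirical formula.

mol C = 0.961 / 44.01 = 0.02184; mass C = 0.02184 × 12.01 = 0.2622 g
mol H = 2 × (0.787 / 18.02) = 0.08735; mass H = 0.08735 × 1.008 = 0.08805 g
mass O = 0.7 − (0.3503) = 0.3497 g → mol O = 0.02186
Ratios (÷ 0.02184): C 1.000, H 4.000, O 1.001
≈ 1:4:1 → CH4O

CH4O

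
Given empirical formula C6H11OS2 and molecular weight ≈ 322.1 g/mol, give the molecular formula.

C12H22O2S4

Empirical-formula mass = 163.29 g/mol
n = 322.1 / 163.29 = 1.97 ≈ 2
Molecular formula = (C6H11OS2)2 = C12H22O2S4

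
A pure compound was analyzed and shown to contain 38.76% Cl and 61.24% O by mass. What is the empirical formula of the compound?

Cl2O7

Assume 100 g: 38.76 g Cl, 61.24 g O.
n(Cl) = 38.76/35.45 = 1.093, n(O) = 61.24/16.00 = 3.828
Ratios (÷ 1.093): Cl 1.000, O 3.501
×2: Cl 2.00, O 7.00 → Cl2O7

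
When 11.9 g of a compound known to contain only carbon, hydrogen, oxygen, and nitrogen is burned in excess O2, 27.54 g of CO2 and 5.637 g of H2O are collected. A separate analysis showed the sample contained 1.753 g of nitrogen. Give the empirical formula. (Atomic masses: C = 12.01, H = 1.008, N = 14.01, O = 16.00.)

mol C = 27.54 / 44.01 = 0.6258; mass C = 0.6258 × 12.01 = 7.515 g
mol H = 2 × (5.637 / 18.02) = 0.6256; mass H = 0.6256 × 1.008 = 0.6306 g
mol N = 1.753 / 14.01 = 0.1251
mass O = 11.9 − (9.899) = 2.001 g → mol O = 0.1251
Ratios (÷ 0.1251): C 5.004, H 5.003, N 1.001, O 1.000
≈ 5:5:1:1 → C5H5NO

C5H5NO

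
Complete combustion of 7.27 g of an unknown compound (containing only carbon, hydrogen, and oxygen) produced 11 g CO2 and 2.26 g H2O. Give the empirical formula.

mol C = 11 / 44.01 = 0.2499; mass C = 0.2499 × 12.01 = 3.002 g
mol H = 2 × (2.26 / 18.02) = 0.2508; mass H = 0.2508 × 1.008 = 0.2528 g
mass O = 7.27 − (3.255) = 4.015 g → mol O = 0.2510
Divide by the smallest (0.2499 mol C): C 1.000, H 1.004, O 1.004
≈ 1:1:1 → CHO

CHO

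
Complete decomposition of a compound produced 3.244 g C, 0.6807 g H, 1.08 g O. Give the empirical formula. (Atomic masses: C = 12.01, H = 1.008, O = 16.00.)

Moles — C: 3.244 / 12.01 = 0.2701 mol; H: 0.6807 / 1.008 = 0.6753 mol; O: 1.08 / 16.00 = 0.0675 mol
Divide by the smallest (0.0675 mol O): C 4.002, H 10.004, O 1.000
Ratio ≈ 4:10:1, so the empirical formula is C4H10O

C4H10O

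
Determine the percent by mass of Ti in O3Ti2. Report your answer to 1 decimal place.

66.6%

Molar mass = 3(16.00) + 2(47.87) = 143.740 g/mol
Mass of Ti per mole = 2 × 47.87 = 95.740 g
% Ti = 95.740 / 143.740 × 100 = 66.6%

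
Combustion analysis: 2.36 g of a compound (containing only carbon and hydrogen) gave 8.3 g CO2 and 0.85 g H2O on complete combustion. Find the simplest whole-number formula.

C2H

mol C = 8.3 / 44.01 = 0.1886; mass C = 0.1886 × 12.01 = 2.265 g
mol H = 2 × (0.85 / 18.02) = 0.09434; mass H = 0.09434 × 1.008 = 0.09509 g
Ratios (÷ 0.09434): C 1.999, H 1.000
→ C2H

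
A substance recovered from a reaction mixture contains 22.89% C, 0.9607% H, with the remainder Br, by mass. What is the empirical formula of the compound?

Assume 100 g: 22.89 g C, 0.9607 g H, 76.149 g Br.
Moles — C: 22.89 / 12.01 = 1.906 mol; H: 0.9607 / 1.008 = 0.9531 mol; Br: 76.149 / 79.90 = 0.9531 mol
Ratios (÷ 0.9531): C 2.000, H 1.000, Br 1.000
→ C2HBr

C2HBr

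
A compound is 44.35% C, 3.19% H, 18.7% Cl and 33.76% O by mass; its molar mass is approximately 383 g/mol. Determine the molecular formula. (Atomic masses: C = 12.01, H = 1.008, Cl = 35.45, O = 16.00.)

C14H12Cl2O8

Assume 100 g: 44.35 g C, 3.19 g H, 18.7 g Cl, 33.76 g O.
C: 44.35 g ÷ 12.01 g/mol = 3.693 mol
H: 3.19 g ÷ 1.008 g/mol = 3.165 mol
Cl: 18.7 g ÷ 35.45 g/mol = 0.5275 mol
O: 33.76 g ÷ 16.00 g/mol = 2.11 mol
Smallest is Cl at 0.5275 mol; normalising gives C 7.000, H 5.999, Cl 1.000, O 4.000
→ C7H6ClO4
Empirical-formula mass = 189.57 g/mol
n = 383 / 189.57 = 2.02 ≈ 2
Molecular formula = (C7H6ClO4)×2 = C14H12Cl2O8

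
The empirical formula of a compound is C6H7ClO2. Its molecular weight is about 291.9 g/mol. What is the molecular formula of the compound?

Empirical-formula mass = 146.57 g/mol
n = 291.9 / 146.57 = 1.99 ≈ 2
Molecular formula = (C6H7ClO2)2 = C12H14Cl2O4

C12H14Cl2O4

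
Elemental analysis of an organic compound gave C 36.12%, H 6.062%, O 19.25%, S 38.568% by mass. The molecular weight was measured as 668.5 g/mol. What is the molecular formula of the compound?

C20H40O8S8

Assume 100 g: 36.12 g C, 6.062 g H, 19.25 g O, 38.568 g S.
n(C) = 36.12/12.01 = 3.007, n(H) = 6.062/1.008 = 6.014, n(O) = 19.25/16.00 = 1.203, n(S) = 38.568/32.07 = 1.203
Divide by the smallest (1.203 mol S): C 2.501, H 5.001, O 1.000, S 1.000
Multiply by 2: C 5.00, H 10.00, O 2.00, S 2.00 → C5H10O2S2
Empirical-formula mass = 166.27 g/mol
n = 668.5 / 166.27 = 4.02 ≈ 4
Molecular formula = (C5H10O2S2)×4 = C20H40O8S8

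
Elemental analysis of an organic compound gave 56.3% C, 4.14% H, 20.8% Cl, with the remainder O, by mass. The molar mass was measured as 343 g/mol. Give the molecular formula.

Assume 100 g: 56.3 g C, 4.14 g H, 20.8 g Cl, 18.76 g O.
Moles — C: 56.3 / 12.01 = 4.688 mol; H: 4.14 / 1.008 = 4.107 mol; Cl: 20.8 / 35.45 = 0.5867 mol; O: 18.76 / 16.00 = 1.173 mol
Divide by the smallest (0.5867 mol Cl): C 7.989, H 7.000, Cl 1.000, O 1.998
≈ 8:7:1:2 → C8H7ClO2
Empirical-formula mass = 170.59 g/mol
n = 343 / 170.59 = 2.01 ≈ 2
Molecular formula = (C8H7ClO2)×2 = C16H14Cl2O4

C16H14Cl2O4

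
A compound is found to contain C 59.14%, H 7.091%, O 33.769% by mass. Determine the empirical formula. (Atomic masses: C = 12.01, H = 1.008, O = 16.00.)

C7H10O3

Assume 100 g: 59.14 g C, 7.091 g H, 33.769 g O.
Moles — C: 59.14 / 12.01 = 4.924 mol; H: 7.091 / 1.008 = 7.035 mol; O: 33.769 / 16.00 = 2.111 mol
Divide by the smallest (2.111 mol O): C 2.333, H 3.333, O 1.000
Scaling by 3: C 7.00, H 10.00, O 3.00 → C7H10O3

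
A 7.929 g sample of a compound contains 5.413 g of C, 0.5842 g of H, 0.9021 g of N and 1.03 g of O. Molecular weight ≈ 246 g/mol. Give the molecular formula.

C14H18N2O2

C: 5.413 g ÷ 12.01 g/mol = 0.4507 mol
H: 0.5842 g ÷ 1.008 g/mol = 0.5796 mol
N: 0.9021 g ÷ 14.01 g/mol = 0.06439 mol
O: 1.03 g ÷ 16.00 g/mol = 0.06438 mol
Smallest is O at 0.06438 mol; normalising gives C 7.001, H 9.003, N 1.000, O 1.000
Ratio ≈ 7:9:1:1, so the empirical formula is C7H9NO
Empirical-formula mass = 123.15 g/mol
n = 246 / 123.15 = 2.00 ≈ 2
Molecular formula = (C7H9NO)×2 = C14H18N2O2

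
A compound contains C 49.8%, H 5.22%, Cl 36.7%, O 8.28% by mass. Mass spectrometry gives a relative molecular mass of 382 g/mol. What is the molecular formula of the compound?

Assume 100 g: 49.8 g C, 5.22 g H, 36.7 g Cl, 8.28 g O.
n(C) = 49.8/12.01 = 4.147, n(H) = 5.22/1.008 = 5.179, n(Cl) = 36.7/35.45 = 1.035, n(O) = 8.28/16.00 = 0.5175
Ratios (÷ 0.5175): C 8.013, H 10.007, Cl 2.001, O 1.000
≈ 8:10:2:1 → C8H10Cl2O
Empirical-formula mass = 193.06 g/mol
n = 382 / 193.06 = 1.98 ≈ 2
Molecular formula = (C8H10Cl2O)×2 = C16H20Cl4O2

C16H20Cl4O2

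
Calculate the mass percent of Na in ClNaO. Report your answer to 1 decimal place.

Molar mass = 1(35.45) + 1(22.99) + 1(16.00) = 74.440 g/mol
Mass of Na per mole = 1 × 22.99 = 22.990 g
% Na = 22.990 / 74.440 × 100 = 30.9%

30.9%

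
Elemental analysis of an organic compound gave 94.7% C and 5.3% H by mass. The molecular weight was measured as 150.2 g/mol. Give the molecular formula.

C12H8

Assume 100 g: 94.7 g C, 5.3 g H.
n(C) = 94.7/12.01 = 7.885, n(H) = 5.3/1.008 = 5.258
Smallest is H at 5.258 mol; normalising gives C 1.500, H 1.000
Scaling by 2: C 3.00, H 2.00 → C3H2
Empirical-formula mass = 38.05 g/mol
n = 150.2 / 38.05 = 3.95 ≈ 4
Molecular formula = (C3H2)×4 = C12H8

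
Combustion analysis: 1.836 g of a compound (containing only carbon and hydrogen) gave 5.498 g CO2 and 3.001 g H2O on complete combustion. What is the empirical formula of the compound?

mol C = 5.498 / 44.01 = 0.1249; mass C = 0.1249 × 12.01 = 1.500 g
mol H = 2 × (3.001 / 18.02) = 0.3331; mass H = 0.3331 × 1.008 = 0.3357 g
Divide by the smallest (0.1249 mol C): C 1.000, H 2.666
Scaling by 3: C 3.00, H 8.00 → C3H8

C3H8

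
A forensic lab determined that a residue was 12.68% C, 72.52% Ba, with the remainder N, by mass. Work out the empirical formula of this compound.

C2BaN2

Assume 100 g: 12.68 g C, 72.52 g Ba, 14.8 g N.
C: 12.68 g ÷ 12.01 g/mol = 1.056 mol
Ba: 72.52 g ÷ 137.33 g/mol = 0.5281 mol
N: 14.8 g ÷ 14.01 g/mol = 1.056 mol
Ratios (÷ 0.5281): C 1.999, Ba 1.000, N 2.000
→ C2BaN2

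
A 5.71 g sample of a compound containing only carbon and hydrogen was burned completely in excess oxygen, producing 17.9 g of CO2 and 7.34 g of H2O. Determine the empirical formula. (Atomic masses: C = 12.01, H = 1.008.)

mol C = 17.9 / 44.01 = 0.4067; mass C = 0.4067 × 12.01 = 4.885 g
mol H = 2 × (7.34 / 18.02) = 0.8147; mass H = 0.8147 × 1.008 = 0.8212 g
Ratios (÷ 0.4067): C 1.000, H 2.003
→ CH2

CH2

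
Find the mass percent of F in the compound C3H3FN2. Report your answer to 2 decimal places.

Molar mass = 3(12.01) + 3(1.008) + 1(19.00) + 2(14.01) = 86.074 g/mol
Mass of F per mole = 1 × 19.00 = 19.000 g
% F = 19.000 / 86.074 × 100 = 22.07%

22.07%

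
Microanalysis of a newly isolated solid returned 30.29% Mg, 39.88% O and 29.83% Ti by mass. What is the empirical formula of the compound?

Mg2O4Ti

Assume 100 g: 30.29 g Mg, 39.88 g O, 29.83 g Ti.
n(Mg) = 30.29/24.31 = 1.246, n(O) = 39.88/16.00 = 2.493, n(Ti) = 29.83/47.87 = 0.6231
Ratios (÷ 0.6231): Mg 2.000, O 4.000, Ti 1.000
→ Mg2O4Ti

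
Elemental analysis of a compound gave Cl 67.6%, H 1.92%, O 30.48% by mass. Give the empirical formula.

Assume 100 g: 67.6 g Cl, 1.92 g H, 30.48 g O.
Cl: 67.6 g ÷ 35.45 g/mol = 1.907 mol
H: 1.92 g ÷ 1.008 g/mol = 1.905 mol
O: 30.48 g ÷ 16.00 g/mol = 1.905 mol
Divide by the smallest (1.905 mol H): Cl 1.001, H 1.000, O 1.000
≈ 1:1:1 → ClHO

ClHO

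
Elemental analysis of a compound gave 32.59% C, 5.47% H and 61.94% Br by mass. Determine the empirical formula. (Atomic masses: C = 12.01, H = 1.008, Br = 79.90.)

C7H14Br2

Assume 100 g: 32.59 g C, 5.47 g H, 61.94 g Br.
n(C) = 32.59/12.01 = 2.714, n(H) = 5.47/1.008 = 5.427, n(Br) = 61.94/79.90 = 0.7752
Smallest is Br at 0.7752 mol; normalising gives C 3.500, H 7.000, Br 1.000
Multiply by 2: C 7.00, H 14.00, Br 2.00 → C7H14Br2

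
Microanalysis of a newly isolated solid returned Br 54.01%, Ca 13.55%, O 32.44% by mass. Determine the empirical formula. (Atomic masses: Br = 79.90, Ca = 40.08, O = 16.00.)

Assume 100 g: 54.01 g Br, 13.55 g Ca, 32.44 g O.
Moles — Br: 54.01 / 79.90 = 0.676 mol; Ca: 13.55 / 40.08 = 0.3381 mol; O: 32.44 / 16.00 = 2.027 mol
Divide by the smallest (0.3381 mol Ca): Br 1.999, Ca 1.000, O 5.997
Ratio ≈ 2:1:6, so the empirical formula is Br2CaO6

Br2CaO6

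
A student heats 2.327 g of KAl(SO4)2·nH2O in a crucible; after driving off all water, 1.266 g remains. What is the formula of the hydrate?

Mass of water lost = 2.327 − 1.266 = 1.061 g → 1.061 / 18.02 = 0.05888 mol H2O
Molar mass of KAl(SO4)2 = 258.22 g/mol → mol KAl(SO4)2 = 1.266 / 258.22 = 0.004903
n = 0.05888 / 0.004903 = 12.01 ≈ 12 → KAl(SO4)2·12H2O

KAl(SO4)2·12H2O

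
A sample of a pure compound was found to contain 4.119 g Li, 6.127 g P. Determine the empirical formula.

Li3P

n(Li) = 4.119/6.94 = 0.5935, n(P) = 6.127/30.97 = 0.1978
Smallest is P at 0.1978 mol; normalising gives Li 3.000, P 1.000
≈ 3:1 → Li3P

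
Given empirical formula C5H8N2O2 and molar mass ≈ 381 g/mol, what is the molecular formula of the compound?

Empirical-formula mass = 128.13 g/mol
n = 381 / 128.13 = 2.97 ≈ 3
Molecular formula = (C5H8N2O2)3 = C15H24N6O6

C15H24N6O6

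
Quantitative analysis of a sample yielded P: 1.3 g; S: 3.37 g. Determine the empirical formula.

P2S5

P: 1.3 g ÷ 30.97 g/mol = 0.04198 mol
S: 3.37 g ÷ 32.07 g/mol = 0.1051 mol
Divide by the smallest (0.04198 mol P): P 1.000, S 2.503
×2: P 2.00, S 5.01 → P2S5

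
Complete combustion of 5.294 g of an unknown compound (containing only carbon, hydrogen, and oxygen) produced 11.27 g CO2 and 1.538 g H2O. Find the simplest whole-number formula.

C6H4O3

mol C = 11.27 / 44.01 = 0.2561; mass C = 0.2561 × 12.01 = 3.075 g
mol H = 2 × (1.538 / 18.02) = 0.1707; mass H = 0.1707 × 1.008 = 0.1721 g
mass O = 5.294 − (3.248) = 2.046 g → mol O = 0.1279
Smallest is O at 0.1279 mol; normalising gives C 2.002, H 1.335, O 1.000
Scaling by 3: C 6.01, H 4.00, O 3.00 → C6H4O3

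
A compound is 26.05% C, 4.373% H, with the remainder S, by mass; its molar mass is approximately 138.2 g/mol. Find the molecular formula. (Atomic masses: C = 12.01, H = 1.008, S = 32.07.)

C3H6S3

Assume 100 g: 26.05 g C, 4.373 g H, 69.577 g S.
C: 26.05 g ÷ 12.01 g/mol = 2.169 mol
H: 4.373 g ÷ 1.008 g/mol = 4.338 mol
S: 69.577 g ÷ 32.07 g/mol = 2.17 mol
Ratios (÷ 2.169): C 1.000, H 2.000, S 1.000
→ CH2S
Empirical-formula mass = 46.10 g/mol
n = 138.2 / 46.10 = 3.00 ≈ 3
Molecular formula = (CH2S)×3 = C3H6S3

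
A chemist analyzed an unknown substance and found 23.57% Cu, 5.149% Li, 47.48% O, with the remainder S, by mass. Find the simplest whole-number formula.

CuLi2O8S2

Assume 100 g: 23.57 g Cu, 5.149 g Li, 47.48 g O, 23.801 g S.
Moles — Cu: 23.57 / 63.55 = 0.3709 mol; Li: 5.149 / 6.94 = 0.7419 mol; O: 47.48 / 16.00 = 2.967 mol; S: 23.801 / 32.07 = 0.7422 mol
Smallest is Cu at 0.3709 mol; normalising gives Cu 1.000, Li 2.000, O 8.001, S 2.001
Ratio ≈ 1:2:8:2, so the empirical formula is CuLi2O8S2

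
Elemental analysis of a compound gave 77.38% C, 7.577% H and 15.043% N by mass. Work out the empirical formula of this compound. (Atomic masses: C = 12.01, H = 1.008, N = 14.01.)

Assume 100 g: 77.38 g C, 7.577 g H, 15.043 g N.
Moles — C: 77.38 / 12.01 = 6.443 mol; H: 7.577 / 1.008 = 7.517 mol; N: 15.043 / 14.01 = 1.074 mol
Smallest is N at 1.074 mol; normalising gives C 6.001, H 7.001, N 1.000
Ratio ≈ 6:7:1, so the empirical formula is C6H7N

C6H7N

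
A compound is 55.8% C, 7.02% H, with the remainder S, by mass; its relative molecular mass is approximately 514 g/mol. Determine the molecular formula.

C24H36S6

Assume 100 g: 55.8 g C, 7.02 g H, 37.18 g S.
C: 55.8 g ÷ 12.01 g/mol = 4.646 mol
H: 7.02 g ÷ 1.008 g/mol = 6.964 mol
S: 37.18 g ÷ 32.07 g/mol = 1.159 mol
Divide by the smallest (1.159 mol S): C 4.008, H 6.007, S 1.000
≈ 4:6:1 → C4H6S
Empirical-formula mass = 86.16 g/mol
n = 514 / 86.16 = 5.97 ≈ 6
Molecular formula = (C4H6S)×6 = C24H36S6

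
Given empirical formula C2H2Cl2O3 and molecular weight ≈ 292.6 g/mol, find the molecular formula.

Empirical-formula mass = 144.94 g/mol
n = 292.6 / 144.94 = 2.02 ≈ 2
Molecular formula = (C2H2Cl2O3)2 = C4H4Cl4O6

C4H4Cl4O6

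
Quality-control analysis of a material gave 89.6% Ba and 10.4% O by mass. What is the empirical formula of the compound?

BaO

Assume 100 g: 89.6 g Ba, 10.4 g O.
Moles — Ba: 89.6 / 137.33 = 0.6524 mol; O: 10.4 / 16.00 = 0.65 mol
Ratios (÷ 0.65): Ba 1.004, O 1.000
≈ 1:1 → BaO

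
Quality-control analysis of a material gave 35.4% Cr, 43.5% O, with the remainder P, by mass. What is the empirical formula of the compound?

CrO4P

Assume 100 g: 35.4 g Cr, 43.5 g O, 21.1 g P.
Cr: 35.4 g ÷ 52.00 g/mol = 0.6808 mol
O: 43.5 g ÷ 16.00 g/mol = 2.719 mol
P: 21.1 g ÷ 30.97 g/mol = 0.6813 mol
Ratios (÷ 0.6808): Cr 1.000, O 3.994, P 1.001
Ratio ≈ 1:4:1, so the empirical formula is CrO4P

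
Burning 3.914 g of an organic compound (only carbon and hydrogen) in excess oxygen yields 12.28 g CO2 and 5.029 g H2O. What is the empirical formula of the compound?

mol C = 12.28 / 44.01 = 0.2790; mass C = 0.2790 × 12.01 = 3.351 g
mol H = 2 × (5.029 / 18.02) = 0.5582; mass H = 0.5582 × 1.008 = 0.5626 g
Smallest is C at 0.279 mol; normalising gives C 1.000, H 2.000
→ CH2

CH2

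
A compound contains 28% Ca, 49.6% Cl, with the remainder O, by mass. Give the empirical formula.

CaCl2O2

Assume 100 g: 28 g Ca, 49.6 g Cl, 22.4 g O.
Moles — Ca: 28 / 40.08 = 0.6986 mol; Cl: 49.6 / 35.45 = 1.399 mol; O: 22.4 / 16.00 = 1.4 mol
Ratios (÷ 0.6986): Ca 1.000, Cl 2.003, O 2.004
≈ 1:2:2 → CaCl2O2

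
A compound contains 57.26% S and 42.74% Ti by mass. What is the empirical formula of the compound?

S2Ti

Assume 100 g: 57.26 g S, 42.74 g Ti.
S: 57.26 g ÷ 32.07 g/mol = 1.785 mol
Ti: 42.74 g ÷ 47.87 g/mol = 0.8928 mol
Ratios (÷ 0.8928): S 2.000, Ti 1.000
≈ 2:1 → S2Ti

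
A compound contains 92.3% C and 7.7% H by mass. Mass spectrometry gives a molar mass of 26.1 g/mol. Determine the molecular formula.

C2H2

Assume 100 g: 92.3 g C, 7.7 g H.
n(C) = 92.3/12.01 = 7.685, n(H) = 7.7/1.008 = 7.639
Divide by the smallest (7.639 mol H): C 1.006, H 1.000
Ratio ≈ 1:1, so the empirical formula is CH
Empirical-formula mass = 13.02 g/mol
n = 26.1 / 13.02 = 2.00 ≈ 2
Molecular formula = (CH)×2 = C2H2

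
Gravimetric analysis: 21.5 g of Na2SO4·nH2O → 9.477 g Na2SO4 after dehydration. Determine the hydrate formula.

Na2SO4·10H2O

Mass of water lost = 21.5 − 9.477 = 12.02 g → 12.02 / 18.02 = 0.6672 mol H2O
Molar mass of Na2SO4 = 142.05 g/mol → mol Na2SO4 = 9.477 / 142.05 = 0.06672
n = 0.6672 / 0.06672 = 10.00 ≈ 10 → Na2SO4·10H2O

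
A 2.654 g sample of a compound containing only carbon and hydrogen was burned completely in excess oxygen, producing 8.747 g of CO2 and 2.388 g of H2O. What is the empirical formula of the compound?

mol C = 8.747 / 44.01 = 0.1988; mass C = 0.1988 × 12.01 = 2.387 g
mol H = 2 × (2.388 / 18.02) = 0.2650; mass H = 0.2650 × 1.008 = 0.2672 g
Smallest is C at 0.1988 mol; normalising gives C 1.000, H 1.334
Multiply by 3: C 3.00, H 4.00 → C3H4

C3H4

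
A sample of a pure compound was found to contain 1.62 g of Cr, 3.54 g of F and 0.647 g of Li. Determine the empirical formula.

Cr: 1.62 g ÷ 52.00 g/mol = 0.03115 mol
F: 3.54 g ÷ 19.00 g/mol = 0.1863 mol
Li: 0.647 g ÷ 6.94 g/mol = 0.09323 mol
Divide by the smallest (0.03115 mol Cr): Cr 1.000, F 5.981, Li 2.992
→ CrF6Li3

CrF6Li3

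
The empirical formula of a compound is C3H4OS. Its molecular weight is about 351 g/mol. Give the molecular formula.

Empirical-formula mass = 88.13 g/mol
n = 351 / 88.13 = 3.98 ≈ 4
Molecular formula = (C3H4OS)4 = C12H16O4S4

C12H16O4S4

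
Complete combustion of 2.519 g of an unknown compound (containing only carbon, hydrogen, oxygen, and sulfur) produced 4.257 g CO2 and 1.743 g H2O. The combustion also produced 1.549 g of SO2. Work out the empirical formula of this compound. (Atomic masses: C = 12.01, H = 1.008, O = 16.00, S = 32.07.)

C4H8OS

mol C = 4.257 / 44.01 = 0.09673; mass C = 0.09673 × 12.01 = 1.162 g
mol H = 2 × (1.743 / 18.02) = 0.1935; mass H = 0.1935 × 1.008 = 0.1950 g
mol S = 1.549 / 64.07 = 0.02418; mass S = 0.7753 g
mass O = 2.519 − (2.132) = 0.3870 g → mol O = 0.02418
Ratios (÷ 0.02418): C 4.001, H 8.002, O 1.000, S 1.000
→ C4H8OS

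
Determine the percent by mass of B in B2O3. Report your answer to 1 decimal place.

Molar mass = 2(10.81) + 3(16.00) = 69.620 g/mol
Mass of B per mole = 2 × 10.81 = 21.620 g
% B = 21.620 / 69.620 × 100 = 31.1%

31.1%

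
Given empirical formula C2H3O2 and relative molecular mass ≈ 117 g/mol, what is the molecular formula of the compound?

Empirical-formula mass = 59.04 g/mol
n = 117 / 59.04 = 1.98 ≈ 2
Molecular formula = (C2H3O2)2 = C4H6O4

C4H6O4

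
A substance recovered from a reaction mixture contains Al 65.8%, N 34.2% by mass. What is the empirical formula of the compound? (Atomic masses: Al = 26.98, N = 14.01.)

AlN

Assume 100 g: 65.8 g Al, 34.2 g N.
Al: 65.8 g ÷ 26.98 g/mol = 2.439 mol
N: 34.2 g ÷ 14.01 g/mol = 2.441 mol
Smallest is Al at 2.439 mol; normalising gives Al 1.000, N 1.001
→ AlN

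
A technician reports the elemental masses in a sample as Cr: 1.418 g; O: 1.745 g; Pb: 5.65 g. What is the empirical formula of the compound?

CrO4Pb

Cr: 1.418 g ÷ 52.00 g/mol = 0.02727 mol
O: 1.745 g ÷ 16.00 g/mol = 0.1091 mol
Pb: 5.65 g ÷ 207.2 g/mol = 0.02727 mol
Smallest is Pb at 0.02727 mol; normalising gives Cr 1.000, O 4.000, Pb 1.000
≈ 1:4:1 → CrO4Pb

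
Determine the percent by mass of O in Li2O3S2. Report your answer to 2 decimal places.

38.09%

Molar mass = 2(6.94) + 3(16.00) + 2(32.07) = 126.020 g/mol
Mass of O per mole = 3 × 16.00 = 48.000 g
% O = 48.000 / 126.020 × 100 = 38.09%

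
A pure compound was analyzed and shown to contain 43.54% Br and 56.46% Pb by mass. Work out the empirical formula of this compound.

Assume 100 g: 43.54 g Br, 56.46 g Pb.
Moles — Br: 43.54 / 79.90 = 0.5449 mol; Pb: 56.46 / 207.2 = 0.2725 mol
Divide by the smallest (0.2725 mol Pb): Br 2.000, Pb 1.000
Ratio ≈ 2:1, so the empirical formula is Br2Pb

Br2Pb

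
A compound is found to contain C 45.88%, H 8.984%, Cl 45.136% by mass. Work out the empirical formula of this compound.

Assume 100 g: 45.88 g C, 8.984 g H, 45.136 g Cl.
C: 45.88 g ÷ 12.01 g/mol = 3.82 mol
H: 8.984 g ÷ 1.008 g/mol = 8.913 mol
Cl: 45.136 g ÷ 35.45 g/mol = 1.273 mol
Ratios (÷ 1.273): C 3.000, H 7.000, Cl 1.000
Ratio ≈ 3:7:1, so the empirical formula is C3H7Cl

C3H7Cl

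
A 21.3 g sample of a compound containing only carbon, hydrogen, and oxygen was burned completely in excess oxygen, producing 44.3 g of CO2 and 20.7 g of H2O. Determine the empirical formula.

C7H16O3

mol C = 44.3 / 44.01 = 1.007; mass C = 1.007 × 12.01 = 12.09 g
mol H = 2 × (20.7 / 18.02) = 2.297; mass H = 2.297 × 1.008 = 2.316 g
mass O = 21.3 − (14.40) = 6.895 g → mol O = 0.4309
Smallest is O at 0.4309 mol; normalising gives C 2.336, H 5.331, O 1.000
Scaling by 3: C 7.01, H 15.99, O 3.00 → C7H16O3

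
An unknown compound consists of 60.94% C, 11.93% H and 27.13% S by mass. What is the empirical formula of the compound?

Assume 100 g: 60.94 g C, 11.93 g H, 27.13 g S.
C: 60.94 g ÷ 12.01 g/mol = 5.074 mol
H: 11.93 g ÷ 1.008 g/mol = 11.84 mol
S: 27.13 g ÷ 32.07 g/mol = 0.846 mol
Smallest is S at 0.846 mol; normalising gives C 5.998, H 13.990, S 1.000
Ratio ≈ 6:14:1, so the empirical formula is C6H14S

C6H14S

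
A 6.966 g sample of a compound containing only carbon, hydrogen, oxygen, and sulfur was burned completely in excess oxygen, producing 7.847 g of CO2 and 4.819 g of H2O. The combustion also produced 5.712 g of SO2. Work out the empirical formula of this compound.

mol C = 7.847 / 44.01 = 0.1783; mass C = 0.1783 × 12.01 = 2.141 g
mol H = 2 × (4.819 / 18.02) = 0.5349; mass H = 0.5349 × 1.008 = 0.5391 g
mol S = 5.712 / 64.07 = 0.08915; mass S = 2.859 g
mass O = 6.966 − (5.540) = 1.426 g → mol O = 0.08915
Ratios (÷ 0.08915): C 2.000, H 6.000, O 1.000, S 1.000
→ C2H6OS

C2H6OS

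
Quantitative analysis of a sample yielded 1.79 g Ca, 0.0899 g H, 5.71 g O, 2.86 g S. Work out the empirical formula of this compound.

CaH2O8S2

Ca: 1.79 g ÷ 40.08 g/mol = 0.04466 mol
H: 0.0899 g ÷ 1.008 g/mol = 0.08919 mol
O: 5.71 g ÷ 16.00 g/mol = 0.3569 mol
S: 2.86 g ÷ 32.07 g/mol = 0.08918 mol
Smallest is Ca at 0.04466 mol; normalising gives Ca 1.000, H 1.997, O 7.991, S 1.997
→ CaH2O8S2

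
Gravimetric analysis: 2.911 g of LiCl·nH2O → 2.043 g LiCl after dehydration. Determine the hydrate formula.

Mass of water lost = 2.911 − 2.043 = 0.868 g → 0.868 / 18.02 = 0.04817 mol H2O
Molar mass of LiCl = 42.39 g/mol → mol LiCl = 2.043 / 42.39 = 0.0482
n = 0.04817 / 0.0482 = 1.00 ≈ 1 → LiCl·H2O

LiCl·H2O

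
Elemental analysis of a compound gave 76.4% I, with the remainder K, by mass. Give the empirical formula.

IK

Assume 100 g: 76.4 g I, 23.6 g K.
Moles — I: 76.4 / 126.90 = 0.602 mol; K: 23.6 / 39.10 = 0.6036 mol
Ratios (÷ 0.602): I 1.000, K 1.003
≈ 1:1 → IK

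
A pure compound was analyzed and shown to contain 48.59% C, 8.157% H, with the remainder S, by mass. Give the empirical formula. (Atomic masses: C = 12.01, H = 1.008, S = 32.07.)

Assume 100 g: 48.59 g C, 8.157 g H, 43.253 g S.
C: 48.59 g ÷ 12.01 g/mol = 4.046 mol
H: 8.157 g ÷ 1.008 g/mol = 8.092 mol
S: 43.253 g ÷ 32.07 g/mol = 1.349 mol
Divide by the smallest (1.349 mol S): C 3.000, H 6.000, S 1.000
≈ 3:6:1 → C3H6S

C3H6S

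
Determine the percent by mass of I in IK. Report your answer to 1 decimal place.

Molar mass = 1(126.90) + 1(39.10) = 166.000 g/mol
Mass of I per mole = 1 × 126.90 = 126.900 g
% I = 126.900 / 166.000 × 100 = 76.4%

76.4%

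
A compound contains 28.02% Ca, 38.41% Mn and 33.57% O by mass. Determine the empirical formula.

Assume 100 g: 28.02 g Ca, 38.41 g Mn, 33.57 g O.
Moles — Ca: 28.02 / 40.08 = 0.6991 mol; Mn: 38.41 / 54.94 = 0.6991 mol; O: 33.57 / 16.00 = 2.098 mol
Smallest is Ca at 0.6991 mol; normalising gives Ca 1.000, Mn 1.000, O 3.001
≈ 1:1:3 → CaMnO3

CaMnO3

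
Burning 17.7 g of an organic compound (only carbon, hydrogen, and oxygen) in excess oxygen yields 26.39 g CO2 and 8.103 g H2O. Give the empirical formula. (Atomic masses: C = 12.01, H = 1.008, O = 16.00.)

mol C = 26.39 / 44.01 = 0.5996; mass C = 0.5996 × 12.01 = 7.202 g
mol H = 2 × (8.103 / 18.02) = 0.8993; mass H = 0.8993 × 1.008 = 0.9065 g
mass O = 17.7 − (8.108) = 9.592 g → mol O = 0.5995
Ratios (÷ 0.5995): C 1.000, H 1.500, O 1.000
Multiply by 2: C 2.00, H 3.00, O 2.00 → C2H3O2

C2H3O2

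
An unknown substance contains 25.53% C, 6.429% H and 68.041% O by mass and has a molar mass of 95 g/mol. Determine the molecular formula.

Assume 100 g: 25.53 g C, 6.429 g H, 68.041 g O.
Moles — C: 25.53 / 12.01 = 2.126 mol; H: 6.429 / 1.008 = 6.378 mol; O: 68.041 / 16.00 = 4.253 mol
Ratios (÷ 2.126): C 1.000, H 3.000, O 2.001
→ CH3O2
Empirical-formula mass = 47.03 g/mol
n = 95 / 47.03 = 2.02 ≈ 2
Molecular formula = (CH3O2)×2 = C2H6O4

C2H6O4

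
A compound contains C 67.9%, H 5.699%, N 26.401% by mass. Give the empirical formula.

C3H3N

Assume 100 g: 67.9 g C, 5.699 g H, 26.401 g N.
n(C) = 67.9/12.01 = 5.654, n(H) = 5.699/1.008 = 5.654, n(N) = 26.401/14.01 = 1.884
Ratios (÷ 1.884): C 3.000, H 3.000, N 1.000
→ C3H3N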